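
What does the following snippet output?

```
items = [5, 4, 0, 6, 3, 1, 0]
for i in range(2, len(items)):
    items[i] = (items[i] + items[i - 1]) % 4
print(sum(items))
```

16

i=2: items[2] = (0+4)%4 = 0 → [5, 4, 0, 6, 3, 1, 0]
i=3: items[3] = (6+0)%4 = 2 → [5, 4, 0, 2, 3, 1, 0]
i=4: items[4] = (3+2)%4 = 1 → [5, 4, 0, 2, 1, 1, 0]
i=5: items[5] = (1+1)%4 = 2 → [5, 4, 0, 2, 1, 2, 0]
i=6: items[6] = (0+2)%4 = 2 → [5, 4, 0, 2, 1, 2, 2]
sum = 16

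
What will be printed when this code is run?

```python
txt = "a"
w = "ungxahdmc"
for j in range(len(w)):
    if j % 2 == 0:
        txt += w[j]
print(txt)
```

augadc

j=0: add 'u' → 'au'
j=1: skip
j=2: add 'g' → 'aug'
j=3: skip
j=4: add 'a' → 'auga'
j=5: skip
j=6: add 'd' → 'augad'
j=7: skip
j=8: add 'c' → 'augadc'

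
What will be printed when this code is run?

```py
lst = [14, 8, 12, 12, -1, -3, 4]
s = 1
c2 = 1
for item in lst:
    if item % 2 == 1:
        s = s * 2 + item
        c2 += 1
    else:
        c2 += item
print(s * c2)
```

-53

item=14: not odd; c2=15
item=8: not odd; c2=23
item=12: not odd; c2=35
item=12: not odd; c2=47
item=-1: odd, s = 1*2+(-1) = 1; c2=48
item=-3: odd, s = 1*2+(-3) = -1; c2=49
item=4: not odd; c2=53
s*c2 = (-1)*53 = -53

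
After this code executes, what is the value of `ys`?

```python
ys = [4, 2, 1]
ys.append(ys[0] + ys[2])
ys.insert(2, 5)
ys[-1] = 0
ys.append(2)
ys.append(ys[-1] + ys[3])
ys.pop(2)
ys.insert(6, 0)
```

append ys[0]+ys[2] = 4+1 = 5 → [4, 2, 1, 5]
insert 5 at 2 → [4, 2, 5, 1, 5]
ys[-1] = 0 → [4, 2, 5, 1, 0]
append 2 → [4, 2, 5, 1, 0, 2]
append ys[-1]+ys[3] = 2+1 = 3 → [4, 2, 5, 1, 0, 2, 3]
pop(2) removes 5 → [4, 2, 1, 0, 2, 3]
insert 0 at 6 → [4, 2, 1, 0, 2, 3, 0]

[4, 2, 1, 0, 2, 3, 0]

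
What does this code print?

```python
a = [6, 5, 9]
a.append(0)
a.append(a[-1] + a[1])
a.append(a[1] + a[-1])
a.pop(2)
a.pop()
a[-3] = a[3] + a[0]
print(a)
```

append 0 → [6, 5, 9, 0]
append a[-1]+a[1] = 0+5 = 5 → [6, 5, 9, 0, 5]
append a[1]+a[-1] = 5+5 = 10 → [6, 5, 9, 0, 5, 10]
pop(2) removes 9 → [6, 5, 0, 5, 10]
pop() removes 10 → [6, 5, 0, 5]
a[-3] = a[3]+a[0] = 5+6 = 11 → [6, 11, 0, 5]

[6, 11, 0, 5]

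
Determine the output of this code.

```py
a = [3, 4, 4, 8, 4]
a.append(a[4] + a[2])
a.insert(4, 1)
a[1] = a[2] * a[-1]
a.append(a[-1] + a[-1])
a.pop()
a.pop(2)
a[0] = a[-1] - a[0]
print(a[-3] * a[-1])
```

append a[4]+a[2] = 4+4 = 8 → [3, 4, 4, 8, 4, 8]
insert 1 at 4 → [3, 4, 4, 8, 1, 4, 8]
a[1] = a[2]*a[-1] = 4*8 = 32 → [3, 32, 4, 8, 1, 4, 8]
append a[-1]+a[-1] = 8+8 = 16 → [3, 32, 4, 8, 1, 4, 8, 16]
pop() removes 16 → [3, 32, 4, 8, 1, 4, 8]
pop(2) removes 4 → [3, 32, 8, 1, 4, 8]
a[0] = a[-1]-a[0] = 8-3 = 5 → [5, 32, 8, 1, 4, 8]
a[-3]*a[-1] = 1*8 = 8

8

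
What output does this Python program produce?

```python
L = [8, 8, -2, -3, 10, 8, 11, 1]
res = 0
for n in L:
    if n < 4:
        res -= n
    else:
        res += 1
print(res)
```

n=8: not <4, res = 0+1 = 1
n=8: not <4, res = 1+1 = 2
n=-2: <4, res = 2-(-2) = 4
n=-3: <4, res = 4-(-3) = 7
n=10: not <4, res = 7+1 = 8
n=8: not <4, res = 8+1 = 9
n=11: not <4, res = 9+1 = 10
n=1: <4, res = 10-1 = 9

9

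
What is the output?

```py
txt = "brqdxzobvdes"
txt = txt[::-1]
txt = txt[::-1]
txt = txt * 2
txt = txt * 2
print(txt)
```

reverse → 'sedvbozxdqrb'
reverse → 'brqdxzobvdes'
repeat ×2 → 'brqdxzobvdesbrqdxzobvdes'
repeat ×2 → 'brqdxzobvdesbrqdxzobvdesbrqdxzobvdesbrqdxzobvdes'

brqdxzobvdesbrqdxzobvdesbrqdxzobvdesbrqdxzobvdes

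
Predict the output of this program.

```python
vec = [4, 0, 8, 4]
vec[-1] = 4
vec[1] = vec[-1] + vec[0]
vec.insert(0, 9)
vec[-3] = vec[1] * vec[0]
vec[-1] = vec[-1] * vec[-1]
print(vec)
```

vec[-1] = 4 → [4, 0, 8, 4]
vec[1] = vec[-1]+vec[0] = 4+4 = 8 → [4, 8, 8, 4]
insert 9 at 0 → [9, 4, 8, 8, 4]
vec[-3] = vec[1]*vec[0] = 4*9 = 36 → [9, 4, 36, 8, 4]
vec[-1] = vec[-1]*vec[-1] = 4*4 = 16 → [9, 4, 36, 8, 16]

[9, 4, 36, 8, 16]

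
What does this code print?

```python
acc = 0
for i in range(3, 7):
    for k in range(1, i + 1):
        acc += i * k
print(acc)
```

i=3,k=1: acc = 0+3 = 3
i=3,k=2: acc = 3+6 = 9
i=3,k=3: acc = 9+9 = 18
i=4,k=1: acc = 18+4 = 22
i=4,k=2: acc = 22+8 = 30
i=4,k=3: acc = 30+12 = 42
i=4,k=4: acc = 42+16 = 58
i=5,k=1: acc = 58+5 = 63
i=5,k=2: acc = 63+10 = 73
i=5,k=3: acc = 73+15 = 88
i=5,k=4: acc = 88+20 = 108
i=5,k=5: acc = 108+25 = 133
i=6,k=1: acc = 133+6 = 139
i=6,k=2: acc = 139+12 = 151
i=6,k=3: acc = 151+18 = 169
i=6,k=4: acc = 169+24 = 193
i=6,k=5: acc = 193+30 = 223
i=6,k=6: acc = 223+36 = 259

259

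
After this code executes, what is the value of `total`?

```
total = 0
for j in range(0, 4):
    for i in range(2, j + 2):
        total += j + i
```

j=1,i=2: total = 0+3 = 3
j=2,i=2: total = 3+4 = 7
j=2,i=3: total = 7+5 = 12
j=3,i=2: total = 12+5 = 17
j=3,i=3: total = 17+6 = 23
j=3,i=4: total = 23+7 = 30

30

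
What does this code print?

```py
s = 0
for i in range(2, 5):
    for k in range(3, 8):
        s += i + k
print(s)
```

120

i=2,k=3: s = 0+5 = 5
i=2,k=4: s = 5+6 = 11
i=2,k=5: s = 11+7 = 18
i=2,k=6: s = 18+8 = 26
i=2,k=7: s = 26+9 = 35
i=3,k=3: s = 35+6 = 41
i=3,k=4: s = 41+7 = 48
i=3,k=5: s = 48+8 = 56
i=3,k=6: s = 56+9 = 65
i=3,k=7: s = 65+10 = 75
i=4,k=3: s = 75+7 = 82
i=4,k=4: s = 82+8 = 90
i=4,k=5: s = 90+9 = 99
i=4,k=6: s = 99+10 = 109
i=4,k=7: s = 109+11 = 120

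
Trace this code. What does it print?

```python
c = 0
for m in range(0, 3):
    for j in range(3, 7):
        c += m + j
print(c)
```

66

m=0,j=3: c = 0+3 = 3
m=0,j=4: c = 3+4 = 7
m=0,j=5: c = 7+5 = 12
m=0,j=6: c = 12+6 = 18
m=1,j=3: c = 18+4 = 22
m=1,j=4: c = 22+5 = 27
m=1,j=5: c = 27+6 = 33
m=1,j=6: c = 33+7 = 40
m=2,j=3: c = 40+5 = 45
m=2,j=4: c = 45+6 = 51
m=2,j=5: c = 51+7 = 58
m=2,j=6: c = 58+8 = 66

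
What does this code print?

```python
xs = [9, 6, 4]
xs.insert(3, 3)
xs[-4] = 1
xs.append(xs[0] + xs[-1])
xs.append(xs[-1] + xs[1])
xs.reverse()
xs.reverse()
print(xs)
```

[1, 6, 4, 3, 4, 10]

insert 3 at 3 → [9, 6, 4, 3]
xs[-4] = 1 → [1, 6, 4, 3]
append xs[0]+xs[-1] = 1+3 = 4 → [1, 6, 4, 3, 4]
append xs[-1]+xs[1] = 4+6 = 10 → [1, 6, 4, 3, 4, 10]
reverse → [10, 4, 3, 4, 6, 1]
reverse → [1, 6, 4, 3, 4, 10]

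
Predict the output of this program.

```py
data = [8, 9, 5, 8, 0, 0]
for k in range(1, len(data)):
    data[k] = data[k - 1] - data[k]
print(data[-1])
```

k=1: data[1] = 8-9 = -1 → [8, -1, 5, 8, 0, 0]
k=2: data[2] = (-1)-5 = -6 → [8, -1, -6, 8, 0, 0]
k=3: data[3] = (-6)-8 = -14 → [8, -1, -6, -14, 0, 0]
k=4: data[4] = (-14)-0 = -14 → [8, -1, -6, -14, -14, 0]
k=5: data[5] = (-14)-0 = -14 → [8, -1, -6, -14, -14, -14]

-14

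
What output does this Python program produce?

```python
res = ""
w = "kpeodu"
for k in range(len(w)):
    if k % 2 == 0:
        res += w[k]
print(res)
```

ked

k=0: add 'k' → 'k'
k=1: skip
k=2: add 'e' → 'ke'
k=3: skip
k=4: add 'd' → 'ked'
k=5: skip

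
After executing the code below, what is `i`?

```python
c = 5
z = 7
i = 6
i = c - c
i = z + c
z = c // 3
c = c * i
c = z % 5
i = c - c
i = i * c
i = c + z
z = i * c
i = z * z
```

4

i = 5-5 = 0
i = 7+5 = 12
z = 5//3 = 1
c = 5*12 = 60
c = 1%5 = 1
i = 1-1 = 0
i = 0*1 = 0
i = 1+1 = 2
z = 2*1 = 2
i = 2*2 = 4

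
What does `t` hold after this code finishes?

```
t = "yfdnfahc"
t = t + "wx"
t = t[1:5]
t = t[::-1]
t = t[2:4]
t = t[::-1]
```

'fd'

+ 'wx' → 'yfdnfahcwx'
slice [1:5] → 'fdnf'
reverse → 'fndf'
slice [2:4] → 'df'
reverse → 'fd'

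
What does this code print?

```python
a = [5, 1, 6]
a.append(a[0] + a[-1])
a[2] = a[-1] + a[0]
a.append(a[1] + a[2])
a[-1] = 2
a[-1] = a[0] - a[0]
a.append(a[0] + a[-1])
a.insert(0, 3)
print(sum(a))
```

41

append a[0]+a[-1] = 5+6 = 11 → [5, 1, 6, 11]
a[2] = a[-1]+a[0] = 11+5 = 16 → [5, 1, 16, 11]
append a[1]+a[2] = 1+16 = 17 → [5, 1, 16, 11, 17]
a[-1] = 2 → [5, 1, 16, 11, 2]
a[-1] = a[0]-a[0] = 5-5 = 0 → [5, 1, 16, 11, 0]
append a[0]+a[-1] = 5+0 = 5 → [5, 1, 16, 11, 0, 5]
insert 3 at 0 → [3, 5, 1, 16, 11, 0, 5]
sum = 41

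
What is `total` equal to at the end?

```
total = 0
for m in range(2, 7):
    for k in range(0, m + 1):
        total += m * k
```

m=2,k=0: total = 0+0 = 0
m=2,k=1: total = 0+2 = 2
m=2,k=2: total = 2+4 = 6
m=3,k=0: total = 6+0 = 6
m=3,k=1: total = 6+3 = 9
m=3,k=2: total = 9+6 = 15
m=3,k=3: total = 15+9 = 24
m=4,k=0: total = 24+0 = 24
m=4,k=1: total = 24+4 = 28
m=4,k=2: total = 28+8 = 36
m=4,k=3: total = 36+12 = 48
m=4,k=4: total = 48+16 = 64
m=5,k=0: total = 64+0 = 64
m=5,k=1: total = 64+5 = 69
m=5,k=2: total = 69+10 = 79
m=5,k=3: total = 79+15 = 94
m=5,k=4: total = 94+20 = 114
m=5,k=5: total = 114+25 = 139
m=6,k=0: total = 139+0 = 139
m=6,k=1: total = 139+6 = 145
m=6,k=2: total = 145+12 = 157
m=6,k=3: total = 157+18 = 175
m=6,k=4: total = 175+24 = 199
m=6,k=5: total = 199+30 = 229
m=6,k=6: total = 229+36 = 265

265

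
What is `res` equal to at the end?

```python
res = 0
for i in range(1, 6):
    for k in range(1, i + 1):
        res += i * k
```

140

i=1,k=1: res = 0+1 = 1
i=2,k=1: res = 1+2 = 3
i=2,k=2: res = 3+4 = 7
i=3,k=1: res = 7+3 = 10
i=3,k=2: res = 10+6 = 16
i=3,k=3: res = 16+9 = 25
i=4,k=1: res = 25+4 = 29
i=4,k=2: res = 29+8 = 37
i=4,k=3: res = 37+12 = 49
i=4,k=4: res = 49+16 = 65
i=5,k=1: res = 65+5 = 70
i=5,k=2: res = 70+10 = 80
i=5,k=3: res = 80+15 = 95
i=5,k=4: res = 95+20 = 115
i=5,k=5: res = 115+25 = 140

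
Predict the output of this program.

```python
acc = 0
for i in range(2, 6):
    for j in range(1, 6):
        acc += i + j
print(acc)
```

i=2,j=1: acc = 0+3 = 3
i=2,j=2: acc = 3+4 = 7
i=2,j=3: acc = 7+5 = 12
i=2,j=4: acc = 12+6 = 18
i=2,j=5: acc = 18+7 = 25
i=3,j=1: acc = 25+4 = 29
i=3,j=2: acc = 29+5 = 34
i=3,j=3: acc = 34+6 = 40
i=3,j=4: acc = 40+7 = 47
i=3,j=5: acc = 47+8 = 55
i=4,j=1: acc = 55+5 = 60
i=4,j=2: acc = 60+6 = 66
i=4,j=3: acc = 66+7 = 73
i=4,j=4: acc = 73+8 = 81
i=4,j=5: acc = 81+9 = 90
i=5,j=1: acc = 90+6 = 96
i=5,j=2: acc = 96+7 = 103
i=5,j=3: acc = 103+8 = 111
i=5,j=4: acc = 111+9 = 120
i=5,j=5: acc = 120+10 = 130

130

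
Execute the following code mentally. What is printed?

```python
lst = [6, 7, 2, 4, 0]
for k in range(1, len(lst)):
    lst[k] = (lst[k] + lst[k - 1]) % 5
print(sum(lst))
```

k=1: lst[1] = (7+6)%5 = 3 → [6, 3, 2, 4, 0]
k=2: lst[2] = (2+3)%5 = 0 → [6, 3, 0, 4, 0]
k=3: lst[3] = (4+0)%5 = 4 → [6, 3, 0, 4, 0]
k=4: lst[4] = (0+4)%5 = 4 → [6, 3, 0, 4, 4]
sum = 17

17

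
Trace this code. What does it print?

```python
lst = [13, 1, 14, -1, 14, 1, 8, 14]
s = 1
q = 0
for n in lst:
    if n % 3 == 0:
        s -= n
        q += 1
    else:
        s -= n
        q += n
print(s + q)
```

1

n=13: not %3==0, s = 1-13 = -12; q=13
n=1: not %3==0, s = (-12)-1 = -13; q=14
n=14: not %3==0, s = (-13)-14 = -27; q=28
n=-1: not %3==0, s = (-27)-(-1) = -26; q=27
n=14: not %3==0, s = (-26)-14 = -40; q=41
n=1: not %3==0, s = (-40)-1 = -41; q=42
n=8: not %3==0, s = (-41)-8 = -49; q=50
n=14: not %3==0, s = (-49)-14 = -63; q=64
s+q = (-63)+64 = 1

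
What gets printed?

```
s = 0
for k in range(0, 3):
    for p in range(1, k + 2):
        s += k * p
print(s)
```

15

k=0,p=1: s = 0+0 = 0
k=1,p=1: s = 0+1 = 1
k=1,p=2: s = 1+2 = 3
k=2,p=1: s = 3+2 = 5
k=2,p=2: s = 5+4 = 9
k=2,p=3: s = 9+6 = 15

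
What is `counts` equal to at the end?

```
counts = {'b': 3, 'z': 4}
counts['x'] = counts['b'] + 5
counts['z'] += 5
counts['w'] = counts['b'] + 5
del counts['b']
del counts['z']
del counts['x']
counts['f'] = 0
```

counts['x'] = counts['b']+5 = 8 → {'b': 3, 'z': 4, 'x': 8}
counts['z'] = 4+5 = 9 → {'b': 3, 'z': 9, 'x': 8}
counts['w'] = counts['b']+5 = 8 → {'b': 3, 'z': 9, 'x': 8, 'w': 8}
del 'b' → {'z': 9, 'x': 8, 'w': 8}
del 'z' → {'x': 8, 'w': 8}
del 'x' → {'w': 8}
counts['f'] = 0 → {'w': 8, 'f': 0}

{'w': 8, 'f': 0}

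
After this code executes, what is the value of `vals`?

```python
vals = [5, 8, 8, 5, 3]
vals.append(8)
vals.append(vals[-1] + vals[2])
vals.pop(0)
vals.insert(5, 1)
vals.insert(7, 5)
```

[8, 8, 5, 3, 8, 1, 16, 5]

append 8 → [5, 8, 8, 5, 3, 8]
append vals[-1]+vals[2] = 8+8 = 16 → [5, 8, 8, 5, 3, 8, 16]
pop(0) removes 5 → [8, 8, 5, 3, 8, 16]
insert 1 at 5 → [8, 8, 5, 3, 8, 1, 16]
insert 5 at 7 → [8, 8, 5, 3, 8, 1, 16, 5]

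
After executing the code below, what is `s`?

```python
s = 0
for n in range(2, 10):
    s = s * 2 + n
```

n=2: s = 0*2+2 = 2
n=3: s = 2*2+3 = 7
n=4: s = 7*2+4 = 18
n=5: s = 18*2+5 = 41
n=6: s = 41*2+6 = 88
n=7: s = 88*2+7 = 183
n=8: s = 183*2+8 = 374
n=9: s = 374*2+9 = 757

757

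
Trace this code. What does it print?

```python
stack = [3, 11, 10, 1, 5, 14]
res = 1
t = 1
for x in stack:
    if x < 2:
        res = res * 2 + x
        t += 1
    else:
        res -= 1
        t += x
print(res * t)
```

x=3: not <2, res = 1-1 = 0; t=4
x=11: not <2, res = 0-1 = -1; t=15
x=10: not <2, res = (-1)-1 = -2; t=25
x=1: <2, res = (-2)*2+1 = -3; t=26
x=5: not <2, res = (-3)-1 = -4; t=31
x=14: not <2, res = (-4)-1 = -5; t=45
res*t = (-5)*45 = -225

-225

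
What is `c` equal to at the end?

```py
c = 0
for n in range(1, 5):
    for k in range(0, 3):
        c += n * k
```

30

n=1,k=0: c = 0+0 = 0
n=1,k=1: c = 0+1 = 1
n=1,k=2: c = 1+2 = 3
n=2,k=0: c = 3+0 = 3
n=2,k=1: c = 3+2 = 5
n=2,k=2: c = 5+4 = 9
n=3,k=0: c = 9+0 = 9
n=3,k=1: c = 9+3 = 12
n=3,k=2: c = 12+6 = 18
n=4,k=0: c = 18+0 = 18
n=4,k=1: c = 18+4 = 22
n=4,k=2: c = 22+8 = 30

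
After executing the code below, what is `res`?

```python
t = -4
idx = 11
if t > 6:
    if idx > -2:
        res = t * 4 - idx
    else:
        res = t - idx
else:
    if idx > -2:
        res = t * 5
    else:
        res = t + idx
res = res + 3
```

t=-4, idx=11
t > 6 is False; idx > -2 is True
→ res = t * 5 = -20
res = (-20)+3 = -17

-17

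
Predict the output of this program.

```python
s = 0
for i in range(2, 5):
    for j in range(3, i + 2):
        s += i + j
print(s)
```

i=2,j=3: s = 0+5 = 5
i=3,j=3: s = 5+6 = 11
i=3,j=4: s = 11+7 = 18
i=4,j=3: s = 18+7 = 25
i=4,j=4: s = 25+8 = 33
i=4,j=5: s = 33+9 = 42

42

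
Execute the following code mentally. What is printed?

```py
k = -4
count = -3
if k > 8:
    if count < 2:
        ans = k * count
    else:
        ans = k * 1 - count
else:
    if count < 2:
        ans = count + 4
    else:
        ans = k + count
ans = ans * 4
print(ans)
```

4

k=-4, count=-3
k > 8 is False; count < 2 is True
→ ans = count + 4 = 1
ans = 1*4 = 4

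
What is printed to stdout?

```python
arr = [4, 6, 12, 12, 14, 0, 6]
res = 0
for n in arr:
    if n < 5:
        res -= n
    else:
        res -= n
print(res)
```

-54

n=4: <5, res = 0-4 = -4
n=6: not <5, res = (-4)-6 = -10
n=12: not <5, res = (-10)-12 = -22
n=12: not <5, res = (-22)-12 = -34
n=14: not <5, res = (-34)-14 = -48
n=0: <5, res = (-48)-0 = -48
n=6: not <5, res = (-48)-6 = -54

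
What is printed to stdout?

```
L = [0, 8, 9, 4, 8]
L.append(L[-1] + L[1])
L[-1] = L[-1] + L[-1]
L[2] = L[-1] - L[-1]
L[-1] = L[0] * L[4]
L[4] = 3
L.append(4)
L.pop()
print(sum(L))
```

append L[-1]+L[1] = 8+8 = 16 → [0, 8, 9, 4, 8, 16]
L[-1] = L[-1]+L[-1] = 16+16 = 32 → [0, 8, 9, 4, 8, 32]
L[2] = L[-1]-L[-1] = 32-32 = 0 → [0, 8, 0, 4, 8, 32]
L[-1] = L[0]*L[4] = 0*8 = 0 → [0, 8, 0, 4, 8, 0]
L[4] = 3 → [0, 8, 0, 4, 3, 0]
append 4 → [0, 8, 0, 4, 3, 0, 4]
pop() removes 4 → [0, 8, 0, 4, 3, 0]
sum = 15

15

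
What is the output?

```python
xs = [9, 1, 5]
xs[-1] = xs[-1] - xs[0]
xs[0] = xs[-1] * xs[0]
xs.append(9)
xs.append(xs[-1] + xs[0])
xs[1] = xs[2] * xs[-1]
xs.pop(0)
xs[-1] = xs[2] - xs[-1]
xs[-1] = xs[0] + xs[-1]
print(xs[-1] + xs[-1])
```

xs[-1] = xs[-1]-xs[0] = 5-9 = -4 → [9, 1, -4]
xs[0] = xs[-1]*xs[0] = (-4)*9 = -36 → [-36, 1, -4]
append 9 → [-36, 1, -4, 9]
append xs[-1]+xs[0] = 9+(-36) = -27 → [-36, 1, -4, 9, -27]
xs[1] = xs[2]*xs[-1] = (-4)*(-27) = 108 → [-36, 108, -4, 9, -27]
pop(0) removes -36 → [108, -4, 9, -27]
xs[-1] = xs[2]-xs[-1] = 9-(-27) = 36 → [108, -4, 9, 36]
xs[-1] = xs[0]+xs[-1] = 108+36 = 144 → [108, -4, 9, 144]
xs[-1]+xs[-1] = 144+144 = 288

288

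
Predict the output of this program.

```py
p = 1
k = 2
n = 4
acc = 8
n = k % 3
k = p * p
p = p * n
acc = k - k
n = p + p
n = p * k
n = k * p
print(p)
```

2

n = 2%3 = 2
k = 1*1 = 1
p = 1*2 = 2
acc = 1-1 = 0
n = 2+2 = 4
n = 2*1 = 2
n = 1*2 = 2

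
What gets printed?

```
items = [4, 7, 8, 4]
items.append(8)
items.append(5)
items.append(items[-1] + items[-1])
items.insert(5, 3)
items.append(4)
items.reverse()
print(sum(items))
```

append 8 → [4, 7, 8, 4, 8]
append 5 → [4, 7, 8, 4, 8, 5]
append items[-1]+items[-1] = 5+5 = 10 → [4, 7, 8, 4, 8, 5, 10]
insert 3 at 5 → [4, 7, 8, 4, 8, 3, 5, 10]
append 4 → [4, 7, 8, 4, 8, 3, 5, 10, 4]
reverse → [4, 10, 5, 3, 8, 4, 8, 7, 4]
sum = 53

53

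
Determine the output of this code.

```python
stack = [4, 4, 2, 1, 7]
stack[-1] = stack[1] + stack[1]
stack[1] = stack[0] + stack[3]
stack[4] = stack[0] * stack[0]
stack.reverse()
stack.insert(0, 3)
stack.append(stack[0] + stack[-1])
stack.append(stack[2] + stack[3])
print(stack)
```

[3, 16, 1, 2, 5, 4, 7, 3]

stack[-1] = stack[1]+stack[1] = 4+4 = 8 → [4, 4, 2, 1, 8]
stack[1] = stack[0]+stack[3] = 4+1 = 5 → [4, 5, 2, 1, 8]
stack[4] = stack[0]*stack[0] = 4*4 = 16 → [4, 5, 2, 1, 16]
reverse → [16, 1, 2, 5, 4]
insert 3 at 0 → [3, 16, 1, 2, 5, 4]
append stack[0]+stack[-1] = 3+4 = 7 → [3, 16, 1, 2, 5, 4, 7]
append stack[2]+stack[3] = 1+2 = 3 → [3, 16, 1, 2, 5, 4, 7, 3]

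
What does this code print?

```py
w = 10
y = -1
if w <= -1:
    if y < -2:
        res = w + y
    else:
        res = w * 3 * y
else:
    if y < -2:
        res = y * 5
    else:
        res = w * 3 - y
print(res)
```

w=10, y=-1
w <= -1 is False; y < -2 is False
→ res = w * 3 - y = 31

31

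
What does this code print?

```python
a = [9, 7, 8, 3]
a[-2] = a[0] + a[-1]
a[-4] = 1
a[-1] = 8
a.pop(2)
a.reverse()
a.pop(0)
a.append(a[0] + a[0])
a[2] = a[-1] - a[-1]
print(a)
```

[7, 1, 0]

a[-2] = a[0]+a[-1] = 9+3 = 12 → [9, 7, 12, 3]
a[-4] = 1 → [1, 7, 12, 3]
a[-1] = 8 → [1, 7, 12, 8]
pop(2) removes 12 → [1, 7, 8]
reverse → [8, 7, 1]
pop(0) removes 8 → [7, 1]
append a[0]+a[0] = 7+7 = 14 → [7, 1, 14]
a[2] = a[-1]-a[-1] = 14-14 = 0 → [7, 1, 0]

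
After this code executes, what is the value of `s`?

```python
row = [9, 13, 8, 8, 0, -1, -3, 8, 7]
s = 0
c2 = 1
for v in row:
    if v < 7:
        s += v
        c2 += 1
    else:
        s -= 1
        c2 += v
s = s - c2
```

v=9: not <7, s = 0-1 = -1; c2=10
v=13: not <7, s = (-1)-1 = -2; c2=23
v=8: not <7, s = (-2)-1 = -3; c2=31
v=8: not <7, s = (-3)-1 = -4; c2=39
v=0: <7, s = (-4)+0 = -4; c2=40
v=-1: <7, s = (-4)+(-1) = -5; c2=41
v=-3: <7, s = (-5)+(-3) = -8; c2=42
v=8: not <7, s = (-8)-1 = -9; c2=50
v=7: not <7, s = (-9)-1 = -10; c2=57
s-c2 = (-10)-57 = -67

-67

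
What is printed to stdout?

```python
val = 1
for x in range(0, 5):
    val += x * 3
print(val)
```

31

x=0: val = 1+0*3 = 1
x=1: val = 1+1*3 = 4
x=2: val = 4+2*3 = 10
x=3: val = 10+3*3 = 19
x=4: val = 19+4*3 = 31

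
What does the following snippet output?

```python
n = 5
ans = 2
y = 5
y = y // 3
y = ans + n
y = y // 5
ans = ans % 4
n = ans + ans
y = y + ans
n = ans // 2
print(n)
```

y = 5//3 = 1
y = 2+5 = 7
y = 7//5 = 1
ans = 2%4 = 2
n = 2+2 = 4
y = 1+2 = 3
n = 2//2 = 1

1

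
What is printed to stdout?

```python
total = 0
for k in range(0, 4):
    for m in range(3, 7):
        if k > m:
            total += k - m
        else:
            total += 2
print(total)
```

k=0,m=3: not 0>3, total = 0+2 = 2
k=0,m=4: not 0>4, total = 2+2 = 4
k=0,m=5: not 0>5, total = 4+2 = 6
k=0,m=6: not 0>6, total = 6+2 = 8
k=1,m=3: not 1>3, total = 8+2 = 10
k=1,m=4: not 1>4, total = 10+2 = 12
k=1,m=5: not 1>5, total = 12+2 = 14
k=1,m=6: not 1>6, total = 14+2 = 16
k=2,m=3: not 2>3, total = 16+2 = 18
k=2,m=4: not 2>4, total = 18+2 = 20
k=2,m=5: not 2>5, total = 20+2 = 22
k=2,m=6: not 2>6, total = 22+2 = 24
k=3,m=3: not 3>3, total = 24+2 = 26
k=3,m=4: not 3>4, total = 26+2 = 28
k=3,m=5: not 3>5, total = 28+2 = 30
k=3,m=6: not 3>6, total = 30+2 = 32

32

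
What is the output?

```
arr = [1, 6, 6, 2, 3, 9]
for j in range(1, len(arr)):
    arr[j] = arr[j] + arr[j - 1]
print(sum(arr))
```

81

j=1: arr[1] = 6+1 = 7 → [1, 7, 6, 2, 3, 9]
j=2: arr[2] = 6+7 = 13 → [1, 7, 13, 2, 3, 9]
j=3: arr[3] = 2+13 = 15 → [1, 7, 13, 15, 3, 9]
j=4: arr[4] = 3+15 = 18 → [1, 7, 13, 15, 18, 9]
j=5: arr[5] = 9+18 = 27 → [1, 7, 13, 15, 18, 27]
sum = 81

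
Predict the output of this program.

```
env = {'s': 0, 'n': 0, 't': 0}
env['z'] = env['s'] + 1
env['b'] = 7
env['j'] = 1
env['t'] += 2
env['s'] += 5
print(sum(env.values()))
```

env['z'] = env['s']+1 = 1 → {'s': 0, 'n': 0, 't': 0, 'z': 1}
env['b'] = 7 → {'s': 0, 'n': 0, 't': 0, 'z': 1, 'b': 7}
env['j'] = 1 → {'s': 0, 'n': 0, 't': 0, 'z': 1, 'b': 7, 'j': 1}
env['t'] = 0+2 = 2 → {'s': 0, 'n': 0, 't': 2, 'z': 1, 'b': 7, 'j': 1}
env['s'] = 0+5 = 5 → {'s': 5, 'n': 0, 't': 2, 'z': 1, 'b': 7, 'j': 1}
sum of values = 16

16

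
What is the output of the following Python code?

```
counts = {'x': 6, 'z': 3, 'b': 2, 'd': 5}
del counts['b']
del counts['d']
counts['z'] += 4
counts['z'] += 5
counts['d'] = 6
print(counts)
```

del 'b' → {'x': 6, 'z': 3, 'd': 5}
del 'd' → {'x': 6, 'z': 3}
counts['z'] = 3+4 = 7 → {'x': 6, 'z': 7}
counts['z'] = 7+5 = 12 → {'x': 6, 'z': 12}
counts['d'] = 6 → {'x': 6, 'z': 12, 'd': 6}

{'x': 6, 'z': 12, 'd': 6}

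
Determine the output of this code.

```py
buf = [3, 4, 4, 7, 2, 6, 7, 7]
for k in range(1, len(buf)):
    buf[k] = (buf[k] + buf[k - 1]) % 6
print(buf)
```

[3, 1, 5, 0, 2, 2, 3, 4]

k=1: buf[1] = (4+3)%6 = 1 → [3, 1, 4, 7, 2, 6, 7, 7]
k=2: buf[2] = (4+1)%6 = 5 → [3, 1, 5, 7, 2, 6, 7, 7]
k=3: buf[3] = (7+5)%6 = 0 → [3, 1, 5, 0, 2, 6, 7, 7]
k=4: buf[4] = (2+0)%6 = 2 → [3, 1, 5, 0, 2, 6, 7, 7]
k=5: buf[5] = (6+2)%6 = 2 → [3, 1, 5, 0, 2, 2, 7, 7]
k=6: buf[6] = (7+2)%6 = 3 → [3, 1, 5, 0, 2, 2, 3, 7]
k=7: buf[7] = (7+3)%6 = 4 → [3, 1, 5, 0, 2, 2, 3, 4]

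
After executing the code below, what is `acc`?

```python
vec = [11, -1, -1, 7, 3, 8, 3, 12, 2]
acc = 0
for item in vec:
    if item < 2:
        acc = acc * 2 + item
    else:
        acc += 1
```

7

item=11: not <2, acc = 0+1 = 1
item=-1: <2, acc = 1*2+(-1) = 1
item=-1: <2, acc = 1*2+(-1) = 1
item=7: not <2, acc = 1+1 = 2
item=3: not <2, acc = 2+1 = 3
item=8: not <2, acc = 3+1 = 4
item=3: not <2, acc = 4+1 = 5
item=12: not <2, acc = 5+1 = 6
item=2: not <2, acc = 6+1 = 7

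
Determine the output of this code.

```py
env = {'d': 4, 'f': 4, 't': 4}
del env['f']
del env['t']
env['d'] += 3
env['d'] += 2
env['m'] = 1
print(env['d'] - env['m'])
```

8

del 'f' → {'d': 4, 't': 4}
del 't' → {'d': 4}
env['d'] = 4+3 = 7 → {'d': 7}
env['d'] = 7+2 = 9 → {'d': 9}
env['m'] = 1 → {'d': 9, 'm': 1}
env['d']-env['m'] = 9-1 = 8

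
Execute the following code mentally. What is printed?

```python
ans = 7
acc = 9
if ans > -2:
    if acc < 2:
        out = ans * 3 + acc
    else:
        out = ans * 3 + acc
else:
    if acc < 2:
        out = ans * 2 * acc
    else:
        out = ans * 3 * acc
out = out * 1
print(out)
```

30

ans=7, acc=9
ans > -2 is True; acc < 2 is False
→ out = ans * 3 + acc = 30
out = 30*1 = 30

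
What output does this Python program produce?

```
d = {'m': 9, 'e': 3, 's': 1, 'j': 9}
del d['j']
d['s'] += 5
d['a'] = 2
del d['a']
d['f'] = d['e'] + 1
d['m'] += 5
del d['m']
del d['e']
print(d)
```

{'s': 6, 'f': 4}

del 'j' → {'m': 9, 'e': 3, 's': 1}
d['s'] = 1+5 = 6 → {'m': 9, 'e': 3, 's': 6}
d['a'] = 2 → {'m': 9, 'e': 3, 's': 6, 'a': 2}
del 'a' → {'m': 9, 'e': 3, 's': 6}
d['f'] = d['e']+1 = 4 → {'m': 9, 'e': 3, 's': 6, 'f': 4}
d['m'] = 9+5 = 14 → {'m': 14, 'e': 3, 's': 6, 'f': 4}
del 'm' → {'e': 3, 's': 6, 'f': 4}
del 'e' → {'s': 6, 'f': 4}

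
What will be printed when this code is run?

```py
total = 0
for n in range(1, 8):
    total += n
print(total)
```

28

n=1: total = 0+1 = 1
n=2: total = 1+2 = 3
n=3: total = 3+3 = 6
n=4: total = 6+4 = 10
n=5: total = 10+5 = 15
n=6: total = 15+6 = 21
n=7: total = 21+7 = 28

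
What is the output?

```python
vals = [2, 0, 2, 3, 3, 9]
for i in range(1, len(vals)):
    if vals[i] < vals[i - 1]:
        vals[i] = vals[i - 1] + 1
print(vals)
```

[2, 3, 4, 5, 6, 9]

i=1: 0<2, vals[1] = 2+1 = 3 → [2, 3, 2, 3, 3, 9]
i=2: 2<3, vals[2] = 3+1 = 4 → [2, 3, 4, 3, 3, 9]
i=3: 3<4, vals[3] = 4+1 = 5 → [2, 3, 4, 5, 3, 9]
i=4: 3<5, vals[4] = 5+1 = 6 → [2, 3, 4, 5, 6, 9]
i=5: 9>=6, unchanged → [2, 3, 4, 5, 6, 9]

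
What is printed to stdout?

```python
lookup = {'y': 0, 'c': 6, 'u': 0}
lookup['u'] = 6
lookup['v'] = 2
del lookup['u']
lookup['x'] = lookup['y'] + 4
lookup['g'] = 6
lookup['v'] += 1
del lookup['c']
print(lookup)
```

{'y': 0, 'v': 3, 'x': 4, 'g': 6}

lookup['u'] = 6 → {'y': 0, 'c': 6, 'u': 6}
lookup['v'] = 2 → {'y': 0, 'c': 6, 'u': 6, 'v': 2}
del 'u' → {'y': 0, 'c': 6, 'v': 2}
lookup['x'] = lookup['y']+4 = 4 → {'y': 0, 'c': 6, 'v': 2, 'x': 4}
lookup['g'] = 6 → {'y': 0, 'c': 6, 'v': 2, 'x': 4, 'g': 6}
lookup['v'] = 2+1 = 3 → {'y': 0, 'c': 6, 'v': 3, 'x': 4, 'g': 6}
del 'c' → {'y': 0, 'v': 3, 'x': 4, 'g': 6}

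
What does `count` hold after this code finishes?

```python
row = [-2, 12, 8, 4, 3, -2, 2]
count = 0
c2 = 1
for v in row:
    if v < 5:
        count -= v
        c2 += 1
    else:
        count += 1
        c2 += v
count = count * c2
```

-78

v=-2: <5, count = 0-(-2) = 2; c2=2
v=12: not <5, count = 2+1 = 3; c2=14
v=8: not <5, count = 3+1 = 4; c2=22
v=4: <5, count = 4-4 = 0; c2=23
v=3: <5, count = 0-3 = -3; c2=24
v=-2: <5, count = (-3)-(-2) = -1; c2=25
v=2: <5, count = (-1)-2 = -3; c2=26
count*c2 = (-3)*26 = -78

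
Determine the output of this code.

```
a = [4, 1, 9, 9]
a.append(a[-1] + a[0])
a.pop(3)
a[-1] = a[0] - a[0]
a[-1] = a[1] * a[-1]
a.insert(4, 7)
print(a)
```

append a[-1]+a[0] = 9+4 = 13 → [4, 1, 9, 9, 13]
pop(3) removes 9 → [4, 1, 9, 13]
a[-1] = a[0]-a[0] = 4-4 = 0 → [4, 1, 9, 0]
a[-1] = a[1]*a[-1] = 1*0 = 0 → [4, 1, 9, 0]
insert 7 at 4 → [4, 1, 9, 0, 7]

[4, 1, 9, 0, 7]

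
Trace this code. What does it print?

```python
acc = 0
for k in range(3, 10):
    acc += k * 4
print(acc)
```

168

k=3: acc = 0+3*4 = 12
k=4: acc = 12+4*4 = 28
k=5: acc = 28+5*4 = 48
k=6: acc = 48+6*4 = 72
k=7: acc = 72+7*4 = 100
k=8: acc = 100+8*4 = 132
k=9: acc = 132+9*4 = 168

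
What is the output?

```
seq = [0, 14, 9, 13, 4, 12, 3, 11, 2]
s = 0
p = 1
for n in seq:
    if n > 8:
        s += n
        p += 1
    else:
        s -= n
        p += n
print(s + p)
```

65

n=0: not >8, s = 0-0 = 0; p=1
n=14: >8, s = 0+14 = 14; p=2
n=9: >8, s = 14+9 = 23; p=3
n=13: >8, s = 23+13 = 36; p=4
n=4: not >8, s = 36-4 = 32; p=8
n=12: >8, s = 32+12 = 44; p=9
n=3: not >8, s = 44-3 = 41; p=12
n=11: >8, s = 41+11 = 52; p=13
n=2: not >8, s = 52-2 = 50; p=15
s+p = 50+15 = 65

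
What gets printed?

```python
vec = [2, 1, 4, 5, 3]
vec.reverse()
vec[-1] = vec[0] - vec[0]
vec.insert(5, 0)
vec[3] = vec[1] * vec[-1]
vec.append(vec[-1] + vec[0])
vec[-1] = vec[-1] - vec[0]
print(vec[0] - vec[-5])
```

reverse → [3, 5, 4, 1, 2]
vec[-1] = vec[0]-vec[0] = 3-3 = 0 → [3, 5, 4, 1, 0]
insert 0 at 5 → [3, 5, 4, 1, 0, 0]
vec[3] = vec[1]*vec[-1] = 5*0 = 0 → [3, 5, 4, 0, 0, 0]
append vec[-1]+vec[0] = 0+3 = 3 → [3, 5, 4, 0, 0, 0, 3]
vec[-1] = vec[-1]-vec[0] = 3-3 = 0 → [3, 5, 4, 0, 0, 0, 0]
vec[0]-vec[-5] = 3-4 = -1

-1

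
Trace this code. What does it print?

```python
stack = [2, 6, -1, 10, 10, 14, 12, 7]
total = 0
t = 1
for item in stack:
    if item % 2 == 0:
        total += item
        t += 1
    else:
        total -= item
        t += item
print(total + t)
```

61

item=2: even, total = 0+2 = 2; t=2
item=6: even, total = 2+6 = 8; t=3
item=-1: not even, total = 8-(-1) = 9; t=2
item=10: even, total = 9+10 = 19; t=3
item=10: even, total = 19+10 = 29; t=4
item=14: even, total = 29+14 = 43; t=5
item=12: even, total = 43+12 = 55; t=6
item=7: not even, total = 55-7 = 48; t=13
total+t = 48+13 = 61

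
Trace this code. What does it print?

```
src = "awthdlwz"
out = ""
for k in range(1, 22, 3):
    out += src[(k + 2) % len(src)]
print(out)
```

k=1: add src[3]='h' → 'h'
k=4: add src[6]='w' → 'hw'
k=7: add src[1]='w' → 'hww'
k=10: add src[4]='d' → 'hwwd'
k=13: add src[7]='z' → 'hwwdz'
k=16: add src[2]='t' → 'hwwdzt'
k=19: add src[5]='l' → 'hwwdztl'

hwwdztl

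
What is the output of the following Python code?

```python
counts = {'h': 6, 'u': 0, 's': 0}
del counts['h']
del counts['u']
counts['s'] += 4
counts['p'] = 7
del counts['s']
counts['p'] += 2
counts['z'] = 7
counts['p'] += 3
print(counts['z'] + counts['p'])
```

19

del 'h' → {'u': 0, 's': 0}
del 'u' → {'s': 0}
counts['s'] = 0+4 = 4 → {'s': 4}
counts['p'] = 7 → {'s': 4, 'p': 7}
del 's' → {'p': 7}
counts['p'] = 7+2 = 9 → {'p': 9}
counts['z'] = 7 → {'p': 9, 'z': 7}
counts['p'] = 9+3 = 12 → {'p': 12, 'z': 7}
counts['z']+counts['p'] = 7+12 = 19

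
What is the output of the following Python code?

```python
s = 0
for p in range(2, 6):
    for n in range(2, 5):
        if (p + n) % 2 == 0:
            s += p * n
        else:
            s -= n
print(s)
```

42

p=2,n=2: even sum, s = 0+4 = 4
p=2,n=3: odd sum, s = 4-3 = 1
p=2,n=4: even sum, s = 1+8 = 9
p=3,n=2: odd sum, s = 9-2 = 7
p=3,n=3: even sum, s = 7+9 = 16
p=3,n=4: odd sum, s = 16-4 = 12
p=4,n=2: even sum, s = 12+8 = 20
p=4,n=3: odd sum, s = 20-3 = 17
p=4,n=4: even sum, s = 17+16 = 33
p=5,n=2: odd sum, s = 33-2 = 31
p=5,n=3: even sum, s = 31+15 = 46
p=5,n=4: odd sum, s = 46-4 = 42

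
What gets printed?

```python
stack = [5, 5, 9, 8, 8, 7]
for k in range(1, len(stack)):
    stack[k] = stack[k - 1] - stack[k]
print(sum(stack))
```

-78

k=1: stack[1] = 5-5 = 0 → [5, 0, 9, 8, 8, 7]
k=2: stack[2] = 0-9 = -9 → [5, 0, -9, 8, 8, 7]
k=3: stack[3] = (-9)-8 = -17 → [5, 0, -9, -17, 8, 7]
k=4: stack[4] = (-17)-8 = -25 → [5, 0, -9, -17, -25, 7]
k=5: stack[5] = (-25)-7 = -32 → [5, 0, -9, -17, -25, -32]
sum = -78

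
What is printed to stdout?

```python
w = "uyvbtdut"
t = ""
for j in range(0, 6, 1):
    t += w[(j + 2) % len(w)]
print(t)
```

vbtdut

j=0: add w[2]='v' → 'v'
j=1: add w[3]='b' → 'vb'
j=2: add w[4]='t' → 'vbt'
j=3: add w[5]='d' → 'vbtd'
j=4: add w[6]='u' → 'vbtdu'
j=5: add w[7]='t' → 'vbtdut'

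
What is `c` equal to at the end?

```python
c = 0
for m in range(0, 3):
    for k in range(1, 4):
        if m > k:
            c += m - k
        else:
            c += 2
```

17

m=0,k=1: not 0>1, c = 0+2 = 2
m=0,k=2: not 0>2, c = 2+2 = 4
m=0,k=3: not 0>3, c = 4+2 = 6
m=1,k=1: not 1>1, c = 6+2 = 8
m=1,k=2: not 1>2, c = 8+2 = 10
m=1,k=3: not 1>3, c = 10+2 = 12
m=2,k=1: 2>1, c = 12+1 = 13
m=2,k=2: not 2>2, c = 13+2 = 15
m=2,k=3: not 2>3, c = 15+2 = 17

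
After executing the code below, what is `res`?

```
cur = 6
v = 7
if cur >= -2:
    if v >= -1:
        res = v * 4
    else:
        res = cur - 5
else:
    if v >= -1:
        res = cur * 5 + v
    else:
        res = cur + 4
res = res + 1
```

cur=6, v=7
cur >= -2 is True; v >= -1 is True
→ res = v * 4 = 28
res = 28+1 = 29

29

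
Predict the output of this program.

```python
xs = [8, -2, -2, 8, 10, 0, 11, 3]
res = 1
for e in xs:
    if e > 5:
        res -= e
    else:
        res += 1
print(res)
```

-32

e=8: >5, res = 1-8 = -7
e=-2: not >5, res = (-7)+1 = -6
e=-2: not >5, res = (-6)+1 = -5
e=8: >5, res = (-5)-8 = -13
e=10: >5, res = (-13)-10 = -23
e=0: not >5, res = (-23)+1 = -22
e=11: >5, res = (-22)-11 = -33
e=3: not >5, res = (-33)+1 = -32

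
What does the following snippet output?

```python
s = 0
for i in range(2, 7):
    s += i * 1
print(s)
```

20

i=2: s = 0+2*1 = 2
i=3: s = 2+3*1 = 5
i=4: s = 5+4*1 = 9
i=5: s = 9+5*1 = 14
i=6: s = 14+6*1 = 20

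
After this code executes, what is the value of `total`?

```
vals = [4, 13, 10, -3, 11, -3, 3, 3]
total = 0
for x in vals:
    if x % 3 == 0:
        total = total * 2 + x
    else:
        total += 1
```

29

x=4: not %3==0, total = 0+1 = 1
x=13: not %3==0, total = 1+1 = 2
x=10: not %3==0, total = 2+1 = 3
x=-3: %3==0, total = 3*2+(-3) = 3
x=11: not %3==0, total = 3+1 = 4
x=-3: %3==0, total = 4*2+(-3) = 5
x=3: %3==0, total = 5*2+3 = 13
x=3: %3==0, total = 13*2+3 = 29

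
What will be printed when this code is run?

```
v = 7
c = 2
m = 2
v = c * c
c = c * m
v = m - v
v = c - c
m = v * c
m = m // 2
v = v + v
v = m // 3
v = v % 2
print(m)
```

0

v = 2*2 = 4
c = 2*2 = 4
v = 2-4 = -2
v = 4-4 = 0
m = 0*4 = 0
m = 0//2 = 0
v = 0+0 = 0
v = 0//3 = 0
v = 0%2 = 0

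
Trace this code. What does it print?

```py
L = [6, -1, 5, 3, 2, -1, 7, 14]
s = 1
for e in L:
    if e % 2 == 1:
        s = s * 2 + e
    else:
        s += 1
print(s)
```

e=6: not odd, s = 1+1 = 2
e=-1: odd, s = 2*2+(-1) = 3
e=5: odd, s = 3*2+5 = 11
e=3: odd, s = 11*2+3 = 25
e=2: not odd, s = 25+1 = 26
e=-1: odd, s = 26*2+(-1) = 51
e=7: odd, s = 51*2+7 = 109
e=14: not odd, s = 109+1 = 110

110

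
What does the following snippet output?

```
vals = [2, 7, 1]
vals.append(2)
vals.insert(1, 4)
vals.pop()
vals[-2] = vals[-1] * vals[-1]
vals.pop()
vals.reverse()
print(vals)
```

[1, 4, 2]

append 2 → [2, 7, 1, 2]
insert 4 at 1 → [2, 4, 7, 1, 2]
pop() removes 2 → [2, 4, 7, 1]
vals[-2] = vals[-1]*vals[-1] = 1*1 = 1 → [2, 4, 1, 1]
pop() removes 1 → [2, 4, 1]
reverse → [1, 4, 2]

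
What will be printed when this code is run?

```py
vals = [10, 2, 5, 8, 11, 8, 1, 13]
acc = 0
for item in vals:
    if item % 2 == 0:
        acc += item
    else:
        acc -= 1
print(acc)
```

item=10: even, acc = 0+10 = 10
item=2: even, acc = 10+2 = 12
item=5: not even, acc = 12-1 = 11
item=8: even, acc = 11+8 = 19
item=11: not even, acc = 19-1 = 18
item=8: even, acc = 18+8 = 26
item=1: not even, acc = 26-1 = 25
item=13: not even, acc = 25-1 = 24

24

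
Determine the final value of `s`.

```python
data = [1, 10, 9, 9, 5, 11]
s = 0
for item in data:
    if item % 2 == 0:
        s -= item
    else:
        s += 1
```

item=1: not even, s = 0+1 = 1
item=10: even, s = 1-10 = -9
item=9: not even, s = (-9)+1 = -8
item=9: not even, s = (-8)+1 = -7
item=5: not even, s = (-7)+1 = -6
item=11: not even, s = (-6)+1 = -5

-5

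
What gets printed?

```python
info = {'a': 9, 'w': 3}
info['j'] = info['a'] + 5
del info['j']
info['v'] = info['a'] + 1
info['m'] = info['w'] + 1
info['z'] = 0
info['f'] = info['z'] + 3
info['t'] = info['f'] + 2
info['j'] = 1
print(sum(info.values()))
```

info['j'] = info['a']+5 = 14 → {'a': 9, 'w': 3, 'j': 14}
del 'j' → {'a': 9, 'w': 3}
info['v'] = info['a']+1 = 10 → {'a': 9, 'w': 3, 'v': 10}
info['m'] = info['w']+1 = 4 → {'a': 9, 'w': 3, 'v': 10, 'm': 4}
info['z'] = 0 → {'a': 9, 'w': 3, 'v': 10, 'm': 4, 'z': 0}
info['f'] = info['z']+3 = 3 → {'a': 9, 'w': 3, 'v': 10, 'm': 4, 'z': 0, 'f': 3}
info['t'] = info['f']+2 = 5 → {'a': 9, 'w': 3, 'v': 10, 'm': 4, 'z': 0, 'f': 3, 't': 5}
info['j'] = 1 → {'a': 9, 'w': 3, 'v': 10, 'm': 4, 'z': 0, 'f': 3, 't': 5, 'j': 1}
sum of values = 35

35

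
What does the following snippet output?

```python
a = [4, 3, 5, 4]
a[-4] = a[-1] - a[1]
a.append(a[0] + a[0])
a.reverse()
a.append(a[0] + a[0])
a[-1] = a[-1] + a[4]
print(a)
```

a[-4] = a[-1]-a[1] = 4-3 = 1 → [1, 3, 5, 4]
append a[0]+a[0] = 1+1 = 2 → [1, 3, 5, 4, 2]
reverse → [2, 4, 5, 3, 1]
append a[0]+a[0] = 2+2 = 4 → [2, 4, 5, 3, 1, 4]
a[-1] = a[-1]+a[4] = 4+1 = 5 → [2, 4, 5, 3, 1, 5]

[2, 4, 5, 3, 1, 5]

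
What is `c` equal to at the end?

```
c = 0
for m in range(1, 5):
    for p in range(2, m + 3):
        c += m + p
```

88

m=1,p=2: c = 0+3 = 3
m=1,p=3: c = 3+4 = 7
m=2,p=2: c = 7+4 = 11
m=2,p=3: c = 11+5 = 16
m=2,p=4: c = 16+6 = 22
m=3,p=2: c = 22+5 = 27
m=3,p=3: c = 27+6 = 33
m=3,p=4: c = 33+7 = 40
m=3,p=5: c = 40+8 = 48
m=4,p=2: c = 48+6 = 54
m=4,p=3: c = 54+7 = 61
m=4,p=4: c = 61+8 = 69
m=4,p=5: c = 69+9 = 78
m=4,p=6: c = 78+10 = 88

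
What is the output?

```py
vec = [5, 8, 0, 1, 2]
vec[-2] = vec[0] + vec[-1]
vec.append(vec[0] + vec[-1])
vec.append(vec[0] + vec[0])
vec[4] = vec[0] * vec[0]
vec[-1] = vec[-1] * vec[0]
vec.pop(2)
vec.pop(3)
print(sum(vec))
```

vec[-2] = vec[0]+vec[-1] = 5+2 = 7 → [5, 8, 0, 7, 2]
append vec[0]+vec[-1] = 5+2 = 7 → [5, 8, 0, 7, 2, 7]
append vec[0]+vec[0] = 5+5 = 10 → [5, 8, 0, 7, 2, 7, 10]
vec[4] = vec[0]*vec[0] = 5*5 = 25 → [5, 8, 0, 7, 25, 7, 10]
vec[-1] = vec[-1]*vec[0] = 10*5 = 50 → [5, 8, 0, 7, 25, 7, 50]
pop(2) removes 0 → [5, 8, 7, 25, 7, 50]
pop(3) removes 25 → [5, 8, 7, 7, 50]
sum = 77

77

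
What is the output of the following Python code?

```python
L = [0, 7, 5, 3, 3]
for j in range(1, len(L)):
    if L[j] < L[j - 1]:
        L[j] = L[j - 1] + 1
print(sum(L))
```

j=1: 7>=0, unchanged → [0, 7, 5, 3, 3]
j=2: 5<7, L[2] = 7+1 = 8 → [0, 7, 8, 3, 3]
j=3: 3<8, L[3] = 8+1 = 9 → [0, 7, 8, 9, 3]
j=4: 3<9, L[4] = 9+1 = 10 → [0, 7, 8, 9, 10]
sum = 34

34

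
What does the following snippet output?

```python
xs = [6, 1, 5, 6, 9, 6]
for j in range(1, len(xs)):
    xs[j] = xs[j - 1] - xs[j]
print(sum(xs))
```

-31

j=1: xs[1] = 6-1 = 5 → [6, 5, 5, 6, 9, 6]
j=2: xs[2] = 5-5 = 0 → [6, 5, 0, 6, 9, 6]
j=3: xs[3] = 0-6 = -6 → [6, 5, 0, -6, 9, 6]
j=4: xs[4] = (-6)-9 = -15 → [6, 5, 0, -6, -15, 6]
j=5: xs[5] = (-15)-6 = -21 → [6, 5, 0, -6, -15, -21]
sum = -31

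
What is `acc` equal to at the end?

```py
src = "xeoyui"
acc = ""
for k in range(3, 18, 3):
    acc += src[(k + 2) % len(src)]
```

'ioioi'

k=3: add src[5]='i' → 'i'
k=6: add src[2]='o' → 'io'
k=9: add src[5]='i' → 'ioi'
k=12: add src[2]='o' → 'ioio'
k=15: add src[5]='i' → 'ioioi'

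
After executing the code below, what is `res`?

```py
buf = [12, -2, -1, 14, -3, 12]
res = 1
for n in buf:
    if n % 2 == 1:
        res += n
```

-3

n=12: not odd
n=-2: not odd
n=-1: odd, res = 1+(-1) = 0
n=14: not odd
n=-3: odd, res = 0+(-3) = -3
n=12: not odd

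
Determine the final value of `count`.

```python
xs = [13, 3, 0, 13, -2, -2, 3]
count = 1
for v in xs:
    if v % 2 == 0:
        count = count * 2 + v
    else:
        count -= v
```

v=13: not even, count = 1-13 = -12
v=3: not even, count = (-12)-3 = -15
v=0: even, count = (-15)*2+0 = -30
v=13: not even, count = (-30)-13 = -43
v=-2: even, count = (-43)*2+(-2) = -88
v=-2: even, count = (-88)*2+(-2) = -178
v=3: not even, count = (-178)-3 = -181

-181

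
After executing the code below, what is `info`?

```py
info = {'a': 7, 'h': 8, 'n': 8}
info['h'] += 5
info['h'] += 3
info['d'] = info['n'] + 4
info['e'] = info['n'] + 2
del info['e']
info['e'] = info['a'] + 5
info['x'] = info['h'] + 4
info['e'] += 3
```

info['h'] = 8+5 = 13 → {'a': 7, 'h': 13, 'n': 8}
info['h'] = 13+3 = 16 → {'a': 7, 'h': 16, 'n': 8}
info['d'] = info['n']+4 = 12 → {'a': 7, 'h': 16, 'n': 8, 'd': 12}
info['e'] = info['n']+2 = 10 → {'a': 7, 'h': 16, 'n': 8, 'd': 12, 'e': 10}
del 'e' → {'a': 7, 'h': 16, 'n': 8, 'd': 12}
info['e'] = info['a']+5 = 12 → {'a': 7, 'h': 16, 'n': 8, 'd': 12, 'e': 12}
info['x'] = info['h']+4 = 20 → {'a': 7, 'h': 16, 'n': 8, 'd': 12, 'e': 12, 'x': 20}
info['e'] = 12+3 = 15 → {'a': 7, 'h': 16, 'n': 8, 'd': 12, 'e': 15, 'x': 20}

{'a': 7, 'h': 16, 'n': 8, 'd': 12, 'e': 15, 'x': 20}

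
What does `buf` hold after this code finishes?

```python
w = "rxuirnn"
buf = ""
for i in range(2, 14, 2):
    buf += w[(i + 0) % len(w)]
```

i=2: add w[2]='u' → 'u'
i=4: add w[4]='r' → 'ur'
i=6: add w[6]='n' → 'urn'
i=8: add w[1]='x' → 'urnx'
i=10: add w[3]='i' → 'urnxi'
i=12: add w[5]='n' → 'urnxin'

'urnxin'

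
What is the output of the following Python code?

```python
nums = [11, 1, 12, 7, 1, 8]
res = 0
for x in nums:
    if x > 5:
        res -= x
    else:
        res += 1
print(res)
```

x=11: >5, res = 0-11 = -11
x=1: not >5, res = (-11)+1 = -10
x=12: >5, res = (-10)-12 = -22
x=7: >5, res = (-22)-7 = -29
x=1: not >5, res = (-29)+1 = -28
x=8: >5, res = (-28)-8 = -36

-36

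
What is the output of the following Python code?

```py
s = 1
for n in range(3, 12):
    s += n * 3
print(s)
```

190

n=3: s = 1+3*3 = 10
n=4: s = 10+4*3 = 22
n=5: s = 22+5*3 = 37
n=6: s = 37+6*3 = 55
n=7: s = 55+7*3 = 76
n=8: s = 76+8*3 = 100
n=9: s = 100+9*3 = 127
n=10: s = 127+10*3 = 157
n=11: s = 157+11*3 = 190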